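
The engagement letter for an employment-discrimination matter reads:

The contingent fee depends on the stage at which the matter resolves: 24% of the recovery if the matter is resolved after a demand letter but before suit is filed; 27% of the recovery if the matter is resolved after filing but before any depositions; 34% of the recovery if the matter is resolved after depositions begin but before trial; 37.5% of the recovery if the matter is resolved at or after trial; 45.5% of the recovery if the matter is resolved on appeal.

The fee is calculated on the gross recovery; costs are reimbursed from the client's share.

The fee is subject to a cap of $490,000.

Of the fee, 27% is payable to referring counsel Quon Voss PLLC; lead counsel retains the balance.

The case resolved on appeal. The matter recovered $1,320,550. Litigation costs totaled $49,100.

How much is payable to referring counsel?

$132,300.00

Fee base is the gross recovery, $1,320,550; costs are reimbursed separately.
The matter resolved on appeal, so the 45.5% rate applies.
$1,320,550 × 45.5% = $600,850.25
$600,850.25 exceeds the $490,000 cap, so the fee is capped at $490,000.00.
Referral share: 27% of $490,000.00 = $132,300.00; lead counsel retains $490,000.00 − $132,300.00 = $357,700.00.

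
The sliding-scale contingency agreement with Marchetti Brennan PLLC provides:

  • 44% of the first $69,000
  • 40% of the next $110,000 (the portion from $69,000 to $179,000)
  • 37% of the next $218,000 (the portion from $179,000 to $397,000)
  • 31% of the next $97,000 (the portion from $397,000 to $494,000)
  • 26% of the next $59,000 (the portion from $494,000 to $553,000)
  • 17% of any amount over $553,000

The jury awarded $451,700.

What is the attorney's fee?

First $69,000 at 44% = $30,360.00
Next $110,000 at 40% = $44,000.00
Next $218,000 at 37% = $80,660.00
Remaining $54,700 at 31% = $16,957.00
Fee: $30,360.00 + $44,000.00 + $80,660.00 + $16,957.00 = $171,977.00

$171,977.00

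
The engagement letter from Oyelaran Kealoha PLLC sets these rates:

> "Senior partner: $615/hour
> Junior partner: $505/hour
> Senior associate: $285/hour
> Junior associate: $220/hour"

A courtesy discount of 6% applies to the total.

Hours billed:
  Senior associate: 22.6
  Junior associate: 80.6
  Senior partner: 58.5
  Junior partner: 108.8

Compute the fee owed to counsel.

Senior partner: 58.5 × $615 = $35,977.50
Junior partner: 108.8 × $505 = $54,944.00
Senior associate: 22.6 × $285 = $6,441.00
Junior associate: 80.6 × $220 = $17,732.00
Subtotal: $115,094.50
Less 6% discount: −$6,905.67
Total: $115,094.50 − $6,905.67 = $108,188.83

$108,188.83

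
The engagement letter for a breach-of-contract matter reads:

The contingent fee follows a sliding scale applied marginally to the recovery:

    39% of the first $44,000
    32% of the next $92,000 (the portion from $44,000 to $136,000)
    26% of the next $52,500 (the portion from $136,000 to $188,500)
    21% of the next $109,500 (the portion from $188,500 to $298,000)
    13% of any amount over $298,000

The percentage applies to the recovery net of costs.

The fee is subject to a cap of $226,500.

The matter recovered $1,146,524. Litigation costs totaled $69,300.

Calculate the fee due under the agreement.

$184,544.12

Fee base (net of costs): $1,146,524 − $69,300 = $1,077,224
First $44,000 at 39% = $17,160.00
Next $92,000 at 32% = $29,440.00
Next $52,500 at 26% = $13,650.00
Next $109,500 at 21% = $22,995.00
Remaining $779,224 at 13% = $101,299.12
Fee: $17,160.00 + $29,440.00 + $13,650.00 + $22,995.00 + $101,299.12 = $184,544.12
$184,544.12 is under the $226,500 cap.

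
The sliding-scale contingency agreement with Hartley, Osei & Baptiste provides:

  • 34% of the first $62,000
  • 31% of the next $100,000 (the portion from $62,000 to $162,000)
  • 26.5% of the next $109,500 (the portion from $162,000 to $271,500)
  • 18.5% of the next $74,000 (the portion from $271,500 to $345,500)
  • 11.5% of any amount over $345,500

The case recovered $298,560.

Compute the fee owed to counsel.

$86,103.60

First $62,000 at 34% = $21,080.00
Next $100,000 at 31% = $31,000.00
Next $109,500 at 26.5% = $29,017.50
Remaining $27,060 at 18.5% = $5,006.10
Fee: $21,080.00 + $31,000.00 + $29,017.50 + $5,006.10 = $86,103.60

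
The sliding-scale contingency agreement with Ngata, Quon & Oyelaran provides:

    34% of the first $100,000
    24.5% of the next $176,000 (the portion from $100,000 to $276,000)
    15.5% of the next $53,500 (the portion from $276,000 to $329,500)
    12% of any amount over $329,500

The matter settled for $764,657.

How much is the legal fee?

First $100,000 at 34% = $34,000.00
Next $176,000 at 24.5% = $43,120.00
Next $53,500 at 15.5% = $8,292.50
Remaining $435,157 at 12% = $52,218.84
Fee: $34,000.00 + $43,120.00 + $8,292.50 + $52,218.84 = $137,631.34

$137,631.34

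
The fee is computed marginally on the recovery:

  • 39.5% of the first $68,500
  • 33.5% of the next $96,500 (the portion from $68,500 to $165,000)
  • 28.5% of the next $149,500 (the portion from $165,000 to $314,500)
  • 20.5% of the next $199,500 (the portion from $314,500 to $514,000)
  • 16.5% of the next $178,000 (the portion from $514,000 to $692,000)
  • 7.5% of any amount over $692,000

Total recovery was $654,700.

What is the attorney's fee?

$166,105.50

First $68,500 at 39.5% = $27,057.50
Next $96,500 at 33.5% = $32,327.50
Next $149,500 at 28.5% = $42,607.50
Next $199,500 at 20.5% = $40,897.50
Remaining $140,700 at 16.5% = $23,215.50
Fee: $27,057.50 + $32,327.50 + $42,607.50 + $40,897.50 + $23,215.50 = $166,105.50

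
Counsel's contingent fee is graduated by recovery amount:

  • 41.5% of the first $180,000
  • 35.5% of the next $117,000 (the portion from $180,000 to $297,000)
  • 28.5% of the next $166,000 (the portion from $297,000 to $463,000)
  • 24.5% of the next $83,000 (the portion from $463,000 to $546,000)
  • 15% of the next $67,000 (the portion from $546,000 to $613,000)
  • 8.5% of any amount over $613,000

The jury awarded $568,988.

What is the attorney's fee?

$187,328.20

First $180,000 at 41.5% = $74,700.00
Next $117,000 at 35.5% = $41,535.00
Next $166,000 at 28.5% = $47,310.00
Next $83,000 at 24.5% = $20,335.00
Remaining $22,988 at 15% = $3,448.20
Fee: $74,700.00 + $41,535.00 + $47,310.00 + $20,335.00 + $3,448.20 = $187,328.20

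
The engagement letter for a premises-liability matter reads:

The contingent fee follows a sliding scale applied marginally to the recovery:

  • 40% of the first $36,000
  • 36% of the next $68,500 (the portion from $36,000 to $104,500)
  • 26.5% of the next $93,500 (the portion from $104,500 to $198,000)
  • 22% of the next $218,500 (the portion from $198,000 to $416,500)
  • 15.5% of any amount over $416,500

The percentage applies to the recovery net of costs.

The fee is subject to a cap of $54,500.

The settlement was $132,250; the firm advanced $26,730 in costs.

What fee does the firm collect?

$39,330.30

Fee base (net of costs): $132,250 − $26,730 = $105,520
First $36,000 at 40% = $14,400.00
Next $68,500 at 36% = $24,660.00
Remaining $1,020 at 26.5% = $270.30
Fee: $14,400.00 + $24,660.00 + $270.30 = $39,330.30
$39,330.30 is under the $54,500 cap.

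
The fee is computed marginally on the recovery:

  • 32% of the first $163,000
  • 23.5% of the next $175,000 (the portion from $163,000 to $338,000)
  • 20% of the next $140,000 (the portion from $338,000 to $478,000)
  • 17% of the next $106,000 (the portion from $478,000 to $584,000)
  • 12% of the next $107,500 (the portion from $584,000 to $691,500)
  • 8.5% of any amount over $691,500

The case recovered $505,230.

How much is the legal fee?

$125,914.10

First $163,000 at 32% = $52,160.00
Next $175,000 at 23.5% = $41,125.00
Next $140,000 at 20% = $28,000.00
Remaining $27,230 at 17% = $4,629.10
Fee: $52,160.00 + $41,125.00 + $28,000.00 + $4,629.10 = $125,914.10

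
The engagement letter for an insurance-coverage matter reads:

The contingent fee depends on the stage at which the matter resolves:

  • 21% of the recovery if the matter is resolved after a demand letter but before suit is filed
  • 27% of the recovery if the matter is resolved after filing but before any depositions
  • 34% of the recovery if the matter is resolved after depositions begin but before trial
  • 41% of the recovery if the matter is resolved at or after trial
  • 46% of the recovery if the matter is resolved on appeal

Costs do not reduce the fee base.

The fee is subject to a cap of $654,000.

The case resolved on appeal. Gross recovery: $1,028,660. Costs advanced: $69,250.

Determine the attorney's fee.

$473,183.60

Fee base is the gross recovery, $1,028,660; costs are reimbursed separately.
The matter resolved on appeal, so the 46% rate applies.
$1,028,660 × 46% = $473,183.60
$473,183.60 is under the $654,000 cap.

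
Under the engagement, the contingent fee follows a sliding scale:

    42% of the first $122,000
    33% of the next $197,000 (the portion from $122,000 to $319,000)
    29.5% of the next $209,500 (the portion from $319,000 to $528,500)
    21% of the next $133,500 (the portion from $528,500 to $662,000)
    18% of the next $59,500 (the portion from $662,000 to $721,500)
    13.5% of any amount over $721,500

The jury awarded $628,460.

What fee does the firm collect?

First $122,000 at 42% = $51,240.00
Next $197,000 at 33% = $65,010.00
Next $209,500 at 29.5% = $61,802.50
Remaining $99,960 at 21% = $20,991.60
Fee: $51,240.00 + $65,010.00 + $61,802.50 + $20,991.60 = $199,044.10

$199,044.10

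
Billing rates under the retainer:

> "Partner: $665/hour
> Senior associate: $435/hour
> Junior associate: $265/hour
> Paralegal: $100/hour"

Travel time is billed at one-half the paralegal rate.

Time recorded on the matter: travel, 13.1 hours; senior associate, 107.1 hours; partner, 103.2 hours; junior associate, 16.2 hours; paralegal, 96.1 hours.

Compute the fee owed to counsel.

$129,774.50

Partner: 103.2 × $665 = $68,628.00
Senior associate: 107.1 × $435 = $46,588.50
Junior associate: 16.2 × $265 = $4,293.00
Paralegal: 96.1 × $100 = $9,610.00
Subtotal: $68,628.00 + $46,588.50 + $4,293.00 + $9,610.00 = $129,119.50
Travel: 13.1 × ($100 ÷ 2) = 13.1 × $50.00 = $655.00
Total: $129,119.50 + $655.00 = $129,774.50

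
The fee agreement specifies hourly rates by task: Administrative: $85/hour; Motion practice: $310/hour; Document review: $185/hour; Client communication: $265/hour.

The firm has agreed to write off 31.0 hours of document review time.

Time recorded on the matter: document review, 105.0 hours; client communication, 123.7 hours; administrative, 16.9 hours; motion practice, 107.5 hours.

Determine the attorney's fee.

$81,232.00

Administrative: 16.9 × $85 = $1,436.50
Motion practice: 107.5 × $310 = $33,325.00
Document review: 105.0 × $185 = $19,425.00
Client communication: 123.7 × $265 = $32,780.50
Subtotal: $86,967.00
Write-off: 31.0 × $185 = $5,735.00
Total: $86,967.00 − $5,735.00 = $81,232.00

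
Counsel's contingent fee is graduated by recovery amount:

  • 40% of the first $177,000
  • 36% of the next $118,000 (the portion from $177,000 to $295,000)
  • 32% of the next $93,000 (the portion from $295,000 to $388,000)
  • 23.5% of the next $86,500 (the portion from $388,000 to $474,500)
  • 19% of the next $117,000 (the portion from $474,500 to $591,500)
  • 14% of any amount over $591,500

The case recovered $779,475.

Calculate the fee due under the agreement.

First $177,000 at 40% = $70,800.00
Next $118,000 at 36% = $42,480.00
Next $93,000 at 32% = $29,760.00
Next $86,500 at 23.5% = $20,327.50
Next $117,000 at 19% = $22,230.00
Remaining $187,975 at 14% = $26,316.50
Fee: $70,800.00 + $42,480.00 + $29,760.00 + $20,327.50 + $22,230.00 + $26,316.50 = $211,914.00

$211,914.00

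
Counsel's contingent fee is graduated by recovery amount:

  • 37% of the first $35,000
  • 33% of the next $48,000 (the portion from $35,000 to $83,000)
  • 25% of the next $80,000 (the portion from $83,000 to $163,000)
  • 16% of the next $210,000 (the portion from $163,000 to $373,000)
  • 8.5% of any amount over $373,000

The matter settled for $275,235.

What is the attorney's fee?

First $35,000 at 37% = $12,950.00
Next $48,000 at 33% = $15,840.00
Next $80,000 at 25% = $20,000.00
Remaining $112,235 at 16% = $17,957.60
Fee: $12,950.00 + $15,840.00 + $20,000.00 + $17,957.60 = $66,747.60

$66,747.60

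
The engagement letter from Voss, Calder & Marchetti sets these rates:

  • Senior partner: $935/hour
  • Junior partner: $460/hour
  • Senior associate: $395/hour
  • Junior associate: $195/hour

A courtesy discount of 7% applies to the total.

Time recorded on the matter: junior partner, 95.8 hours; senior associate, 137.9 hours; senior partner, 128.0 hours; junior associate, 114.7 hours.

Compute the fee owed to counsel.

$223,744.05

Senior partner: 128.0 × $935 = $119,680.00
Junior partner: 95.8 × $460 = $44,068.00
Senior associate: 137.9 × $395 = $54,470.50
Junior associate: 114.7 × $195 = $22,366.50
Subtotal: $240,585.00
Less 7% discount: −$16,840.95
Total: $240,585.00 − $16,840.95 = $223,744.05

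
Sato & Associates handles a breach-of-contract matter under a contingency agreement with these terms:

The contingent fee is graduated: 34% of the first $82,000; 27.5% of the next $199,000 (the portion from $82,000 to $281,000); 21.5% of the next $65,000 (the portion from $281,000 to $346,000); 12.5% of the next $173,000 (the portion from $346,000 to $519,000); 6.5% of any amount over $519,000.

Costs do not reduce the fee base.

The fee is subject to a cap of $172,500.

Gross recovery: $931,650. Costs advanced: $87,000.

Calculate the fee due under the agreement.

$145,027.25

Fee base is the gross recovery, $931,650; costs are reimbursed separately.
First $82,000 at 34% = $27,880.00
Next $199,000 at 27.5% = $54,725.00
Next $65,000 at 21.5% = $13,975.00
Next $173,000 at 12.5% = $21,625.00
Remaining $412,650 at 6.5% = $26,822.25
Fee: $27,880.00 + $54,725.00 + $13,975.00 + $21,625.00 + $26,822.25 = $145,027.25
$145,027.25 is under the $172,500 cap.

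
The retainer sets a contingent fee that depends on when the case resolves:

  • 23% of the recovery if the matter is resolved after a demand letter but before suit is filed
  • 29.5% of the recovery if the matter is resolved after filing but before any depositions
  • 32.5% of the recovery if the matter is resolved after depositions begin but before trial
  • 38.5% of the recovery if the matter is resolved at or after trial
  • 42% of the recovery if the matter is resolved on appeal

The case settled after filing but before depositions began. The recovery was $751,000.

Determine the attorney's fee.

The matter settled after filing but before depositions began, so the 29.5% rate applies.
$751,000 × 29.5% = $221,545.00

$221,545.00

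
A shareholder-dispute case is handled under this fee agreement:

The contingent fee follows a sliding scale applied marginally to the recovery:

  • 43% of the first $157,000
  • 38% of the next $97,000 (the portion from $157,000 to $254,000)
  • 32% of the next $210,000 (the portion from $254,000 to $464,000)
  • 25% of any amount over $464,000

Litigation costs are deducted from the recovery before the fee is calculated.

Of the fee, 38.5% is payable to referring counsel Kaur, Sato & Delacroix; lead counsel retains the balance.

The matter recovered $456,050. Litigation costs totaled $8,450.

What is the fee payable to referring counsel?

$64,033.97

Fee base (net of costs): $456,050 − $8,450 = $447,600
First $157,000 at 43% = $67,510.00
Next $97,000 at 38% = $36,860.00
Remaining $193,600 at 32% = $61,952.00
Fee: $67,510.00 + $36,860.00 + $61,952.00 = $166,322.00
Referral share: 38.5% of $166,322.00 = $64,033.97; lead counsel retains $166,322.00 − $64,033.97 = $102,288.03.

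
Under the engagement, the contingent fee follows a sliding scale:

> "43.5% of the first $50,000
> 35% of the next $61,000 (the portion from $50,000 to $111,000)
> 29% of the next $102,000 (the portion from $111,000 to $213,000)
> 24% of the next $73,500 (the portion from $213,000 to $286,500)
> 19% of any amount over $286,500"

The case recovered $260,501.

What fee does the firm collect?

$84,080.24

First $50,000 at 43.5% = $21,750.00
Next $61,000 at 35% = $21,350.00
Next $102,000 at 29% = $29,580.00
Remaining $47,501 at 24% = $11,400.24
Fee: $21,750.00 + $21,350.00 + $29,580.00 + $11,400.24 = $84,080.24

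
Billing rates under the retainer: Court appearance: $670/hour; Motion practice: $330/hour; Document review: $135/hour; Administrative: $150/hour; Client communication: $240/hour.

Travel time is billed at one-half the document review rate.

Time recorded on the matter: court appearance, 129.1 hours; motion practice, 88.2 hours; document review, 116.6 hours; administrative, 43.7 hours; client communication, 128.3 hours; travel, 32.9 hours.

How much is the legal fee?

Court appearance: 129.1 × $670 = $86,497.00
Motion practice: 88.2 × $330 = $29,106.00
Document review: 116.6 × $135 = $15,741.00
Administrative: 43.7 × $150 = $6,555.00
Client communication: 128.3 × $240 = $30,792.00
Subtotal: $86,497.00 + $29,106.00 + $15,741.00 + $6,555.00 + $30,792.00 = $168,691.00
Travel: 32.9 × ($135 ÷ 2) = 32.9 × $67.50 = $2,220.75
Total: $168,691.00 + $2,220.75 = $170,911.75

$170,911.75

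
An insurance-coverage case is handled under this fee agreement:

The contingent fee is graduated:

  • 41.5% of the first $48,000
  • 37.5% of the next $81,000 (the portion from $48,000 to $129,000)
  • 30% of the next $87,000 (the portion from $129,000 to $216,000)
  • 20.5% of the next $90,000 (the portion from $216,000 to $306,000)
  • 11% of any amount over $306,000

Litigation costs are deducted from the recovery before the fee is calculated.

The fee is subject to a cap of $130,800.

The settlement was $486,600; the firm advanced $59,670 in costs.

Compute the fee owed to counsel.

Fee base (net of costs): $486,600 − $59,670 = $426,930
First $48,000 at 41.5% = $19,920.00
Next $81,000 at 37.5% = $30,375.00
Next $87,000 at 30% = $26,100.00
Next $90,000 at 20.5% = $18,450.00
Remaining $120,930 at 11% = $13,302.30
Fee: $19,920.00 + $30,375.00 + $26,100.00 + $18,450.00 + $13,302.30 = $108,147.30
$108,147.30 is under the $130,800 cap.

$108,147.30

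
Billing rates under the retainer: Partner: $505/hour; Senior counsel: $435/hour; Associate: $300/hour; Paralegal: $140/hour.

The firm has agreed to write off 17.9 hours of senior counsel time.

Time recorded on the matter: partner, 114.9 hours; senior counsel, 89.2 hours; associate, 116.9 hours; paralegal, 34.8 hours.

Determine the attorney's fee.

Partner: 114.9 × $505 = $58,024.50
Senior counsel: 89.2 × $435 = $38,802.00
Associate: 116.9 × $300 = $35,070.00
Paralegal: 34.8 × $140 = $4,872.00
Subtotal: $136,768.50
Write-off: 17.9 × $435 = $7,786.50
Total: $136,768.50 − $7,786.50 = $128,982.00

$128,982.00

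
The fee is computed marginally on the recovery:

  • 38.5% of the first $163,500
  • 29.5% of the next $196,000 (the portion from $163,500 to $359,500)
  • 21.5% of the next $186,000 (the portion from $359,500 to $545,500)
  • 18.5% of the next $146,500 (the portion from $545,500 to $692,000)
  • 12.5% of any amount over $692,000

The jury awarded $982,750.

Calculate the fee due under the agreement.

$224,203.75

First $163,500 at 38.5% = $62,947.50
Next $196,000 at 29.5% = $57,820.00
Next $186,000 at 21.5% = $39,990.00
Next $146,500 at 18.5% = $27,102.50
Remaining $290,750 at 12.5% = $36,343.75
Fee: $62,947.50 + $57,820.00 + $39,990.00 + $27,102.50 + $36,343.75 = $224,203.75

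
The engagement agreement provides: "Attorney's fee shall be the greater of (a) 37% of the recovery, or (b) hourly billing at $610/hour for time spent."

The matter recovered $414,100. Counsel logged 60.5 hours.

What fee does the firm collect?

$153,217.00

(a) 37% of $414,100 = $153,217.00
(b) 60.5 × $610 = $36,905.00
The greater is (a): $153,217.00.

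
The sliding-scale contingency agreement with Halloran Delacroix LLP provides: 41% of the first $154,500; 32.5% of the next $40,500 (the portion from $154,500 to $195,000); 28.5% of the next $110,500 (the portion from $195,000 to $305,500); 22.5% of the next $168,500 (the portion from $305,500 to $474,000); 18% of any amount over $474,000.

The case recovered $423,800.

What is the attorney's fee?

$134,617.50

First $154,500 at 41% = $63,345.00
Next $40,500 at 32.5% = $13,162.50
Next $110,500 at 28.5% = $31,492.50
Remaining $118,300 at 22.5% = $26,617.50
Fee: $63,345.00 + $13,162.50 + $31,492.50 + $26,617.50 = $134,617.50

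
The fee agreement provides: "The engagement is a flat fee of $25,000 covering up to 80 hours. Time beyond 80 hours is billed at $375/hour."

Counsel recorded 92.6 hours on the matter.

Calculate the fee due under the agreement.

$29,725.00

Flat fee: $25,000.00
Excess hours: 92.6 − 80 = 12.6
Overrun: 12.6 × $375 = $4,725.00
Total: $25,000.00 + $4,725.00 = $29,725.00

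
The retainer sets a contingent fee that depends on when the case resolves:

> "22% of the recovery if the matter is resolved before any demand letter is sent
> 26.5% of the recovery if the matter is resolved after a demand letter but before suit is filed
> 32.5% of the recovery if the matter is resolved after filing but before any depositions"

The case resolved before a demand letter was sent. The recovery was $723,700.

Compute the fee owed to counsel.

$159,214.00

The matter resolved before a demand letter was sent, so the 22% rate applies.
$723,700 × 22% = $159,214.00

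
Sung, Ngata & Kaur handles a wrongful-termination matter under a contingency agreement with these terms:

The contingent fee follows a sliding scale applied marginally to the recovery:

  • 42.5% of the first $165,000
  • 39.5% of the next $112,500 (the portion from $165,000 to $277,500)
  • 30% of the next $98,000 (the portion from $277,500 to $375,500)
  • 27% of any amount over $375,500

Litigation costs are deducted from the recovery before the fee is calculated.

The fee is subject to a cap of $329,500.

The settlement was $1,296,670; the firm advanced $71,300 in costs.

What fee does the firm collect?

Fee base (net of costs): $1,296,670 − $71,300 = $1,225,370
First $165,000 at 42.5% = $70,125.00
Next $112,500 at 39.5% = $44,437.50
Next $98,000 at 30% = $29,400.00
Remaining $849,870 at 27% = $229,464.90
Fee: $70,125.00 + $44,437.50 + $29,400.00 + $229,464.90 = $373,427.40
$373,427.40 exceeds the $329,500 cap, so the fee is capped at $329,500.00.

$329,500.00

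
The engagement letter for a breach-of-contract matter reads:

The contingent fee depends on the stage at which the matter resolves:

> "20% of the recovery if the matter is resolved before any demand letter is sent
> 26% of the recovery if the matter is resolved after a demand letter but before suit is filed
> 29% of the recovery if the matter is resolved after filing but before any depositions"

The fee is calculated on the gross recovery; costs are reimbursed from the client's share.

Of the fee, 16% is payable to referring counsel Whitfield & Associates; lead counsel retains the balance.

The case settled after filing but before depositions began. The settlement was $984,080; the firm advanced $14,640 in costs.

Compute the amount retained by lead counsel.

Fee base is the gross recovery, $984,080; costs are reimbursed separately.
The matter settled after filing but before depositions began, so the 29% rate applies.
$984,080 × 29% = $285,383.20
Referral share: 16% of $285,383.20 = $45,661.31; lead counsel retains $285,383.20 − $45,661.31 = $239,721.89.

$239,721.89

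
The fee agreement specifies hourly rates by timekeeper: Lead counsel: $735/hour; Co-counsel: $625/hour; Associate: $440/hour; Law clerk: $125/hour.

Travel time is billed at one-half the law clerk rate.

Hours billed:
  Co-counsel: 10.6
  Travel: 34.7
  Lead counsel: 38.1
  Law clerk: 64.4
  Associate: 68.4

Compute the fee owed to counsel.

$74,943.25

Lead counsel: 38.1 × $735 = $28,003.50
Co-counsel: 10.6 × $625 = $6,625.00
Associate: 68.4 × $440 = $30,096.00
Law clerk: 64.4 × $125 = $8,050.00
Subtotal: $28,003.50 + $6,625.00 + $30,096.00 + $8,050.00 = $72,774.50
Travel: 34.7 × ($125 ÷ 2) = 34.7 × $62.50 = $2,168.75
Total: $72,774.50 + $2,168.75 = $74,943.25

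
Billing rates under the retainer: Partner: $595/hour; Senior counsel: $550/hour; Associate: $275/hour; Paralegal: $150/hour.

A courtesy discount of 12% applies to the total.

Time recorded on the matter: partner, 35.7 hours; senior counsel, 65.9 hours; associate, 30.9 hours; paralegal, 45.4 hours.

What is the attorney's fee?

$64,058.72

Partner: 35.7 × $595 = $21,241.50
Senior counsel: 65.9 × $550 = $36,245.00
Associate: 30.9 × $275 = $8,497.50
Paralegal: 45.4 × $150 = $6,810.00
Subtotal: $72,794.00
Less 12% discount: −$8,735.28
Total: $72,794.00 − $8,735.28 = $64,058.72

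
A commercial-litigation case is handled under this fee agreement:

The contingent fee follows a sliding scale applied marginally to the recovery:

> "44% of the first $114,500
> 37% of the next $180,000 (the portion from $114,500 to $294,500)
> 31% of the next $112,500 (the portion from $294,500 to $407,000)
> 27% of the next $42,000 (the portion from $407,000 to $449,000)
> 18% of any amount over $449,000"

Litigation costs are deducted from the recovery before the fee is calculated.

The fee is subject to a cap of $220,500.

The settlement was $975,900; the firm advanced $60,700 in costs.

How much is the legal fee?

$220,500.00

Fee base (net of costs): $975,900 − $60,700 = $915,200
First $114,500 at 44% = $50,380.00
Next $180,000 at 37% = $66,600.00
Next $112,500 at 31% = $34,875.00
Next $42,000 at 27% = $11,340.00
Remaining $466,200 at 18% = $83,916.00
Fee: $50,380.00 + $66,600.00 + $34,875.00 + $11,340.00 + $83,916.00 = $247,111.00
$247,111.00 exceeds the $220,500 cap, so the fee is capped at $220,500.00.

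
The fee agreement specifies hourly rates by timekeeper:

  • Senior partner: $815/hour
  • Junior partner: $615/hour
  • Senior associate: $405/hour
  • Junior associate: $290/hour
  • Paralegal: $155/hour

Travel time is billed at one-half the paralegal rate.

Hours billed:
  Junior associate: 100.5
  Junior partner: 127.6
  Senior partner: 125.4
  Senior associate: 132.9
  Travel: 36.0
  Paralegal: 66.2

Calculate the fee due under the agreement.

$276,695.50

Senior partner: 125.4 × $815 = $102,201.00
Junior partner: 127.6 × $615 = $78,474.00
Senior associate: 132.9 × $405 = $53,824.50
Junior associate: 100.5 × $290 = $29,145.00
Paralegal: 66.2 × $155 = $10,261.00
Subtotal: $102,201.00 + $78,474.00 + $53,824.50 + $29,145.00 + $10,261.00 = $273,905.50
Travel: 36.0 × ($155 ÷ 2) = 36.0 × $77.50 = $2,790.00
Total: $273,905.50 + $2,790.00 = $276,695.50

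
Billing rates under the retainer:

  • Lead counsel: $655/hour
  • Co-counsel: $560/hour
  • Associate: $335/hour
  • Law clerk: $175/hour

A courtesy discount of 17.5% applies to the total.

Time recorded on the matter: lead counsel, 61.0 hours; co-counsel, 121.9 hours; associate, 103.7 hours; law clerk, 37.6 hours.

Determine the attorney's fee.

Lead counsel: 61.0 × $655 = $39,955.00
Co-counsel: 121.9 × $560 = $68,264.00
Associate: 103.7 × $335 = $34,739.50
Law clerk: 37.6 × $175 = $6,580.00
Subtotal: $149,538.50
Less 17.5% discount: −$26,169.24
Total: $149,538.50 − $26,169.24 = $123,369.26

$123,369.26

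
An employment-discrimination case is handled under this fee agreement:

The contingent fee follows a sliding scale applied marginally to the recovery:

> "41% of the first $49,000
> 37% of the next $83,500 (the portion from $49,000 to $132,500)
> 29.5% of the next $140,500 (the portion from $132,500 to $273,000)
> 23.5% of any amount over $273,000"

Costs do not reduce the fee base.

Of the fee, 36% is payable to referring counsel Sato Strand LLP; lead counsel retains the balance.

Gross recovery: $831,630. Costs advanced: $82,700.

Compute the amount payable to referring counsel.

Fee base is the gross recovery, $831,630; costs are reimbursed separately.
First $49,000 at 41% = $20,090.00
Next $83,500 at 37% = $30,895.00
Next $140,500 at 29.5% = $41,447.50
Remaining $558,630 at 23.5% = $131,278.05
Fee: $20,090.00 + $30,895.00 + $41,447.50 + $131,278.05 = $223,710.55
Referral share: 36% of $223,710.55 = $80,535.80; lead counsel retains $223,710.55 − $80,535.80 = $143,174.75.

$80,535.80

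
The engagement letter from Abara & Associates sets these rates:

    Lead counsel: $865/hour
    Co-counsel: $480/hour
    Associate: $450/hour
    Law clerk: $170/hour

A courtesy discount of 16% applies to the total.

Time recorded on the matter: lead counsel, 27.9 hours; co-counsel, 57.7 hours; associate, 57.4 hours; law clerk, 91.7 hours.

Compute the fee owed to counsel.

$78,328.74

Lead counsel: 27.9 × $865 = $24,133.50
Co-counsel: 57.7 × $480 = $27,696.00
Associate: 57.4 × $450 = $25,830.00
Law clerk: 91.7 × $170 = $15,589.00
Subtotal: $93,248.50
Less 16% discount: −$14,919.76
Total: $93,248.50 − $14,919.76 = $78,328.74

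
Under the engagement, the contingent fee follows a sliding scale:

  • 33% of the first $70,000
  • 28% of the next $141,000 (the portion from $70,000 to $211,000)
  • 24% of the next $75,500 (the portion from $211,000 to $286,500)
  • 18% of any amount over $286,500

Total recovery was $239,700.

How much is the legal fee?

$69,468.00

First $70,000 at 33% = $23,100.00
Next $141,000 at 28% = $39,480.00
Remaining $28,700 at 24% = $6,888.00
Fee: $23,100.00 + $39,480.00 + $6,888.00 = $69,468.00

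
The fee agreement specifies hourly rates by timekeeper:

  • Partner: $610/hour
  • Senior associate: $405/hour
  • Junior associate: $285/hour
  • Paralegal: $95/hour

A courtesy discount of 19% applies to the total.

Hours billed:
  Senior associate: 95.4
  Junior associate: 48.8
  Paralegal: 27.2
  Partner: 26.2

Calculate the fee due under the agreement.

Partner: 26.2 × $610 = $15,982.00
Senior associate: 95.4 × $405 = $38,637.00
Junior associate: 48.8 × $285 = $13,908.00
Paralegal: 27.2 × $95 = $2,584.00
Subtotal: $71,111.00
Less 19% discount: −$13,511.09
Total: $71,111.00 − $13,511.09 = $57,599.91

$57,599.91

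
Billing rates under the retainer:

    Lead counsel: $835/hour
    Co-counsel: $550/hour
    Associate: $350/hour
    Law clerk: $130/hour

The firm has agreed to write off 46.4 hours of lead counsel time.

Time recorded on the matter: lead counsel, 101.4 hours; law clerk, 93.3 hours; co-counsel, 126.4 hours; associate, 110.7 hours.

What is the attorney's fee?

$166,319.00

Lead counsel: 101.4 × $835 = $84,669.00
Co-counsel: 126.4 × $550 = $69,520.00
Associate: 110.7 × $350 = $38,745.00
Law clerk: 93.3 × $130 = $12,129.00
Subtotal: $205,063.00
Write-off: 46.4 × $835 = $38,744.00
Total: $205,063.00 − $38,744.00 = $166,319.00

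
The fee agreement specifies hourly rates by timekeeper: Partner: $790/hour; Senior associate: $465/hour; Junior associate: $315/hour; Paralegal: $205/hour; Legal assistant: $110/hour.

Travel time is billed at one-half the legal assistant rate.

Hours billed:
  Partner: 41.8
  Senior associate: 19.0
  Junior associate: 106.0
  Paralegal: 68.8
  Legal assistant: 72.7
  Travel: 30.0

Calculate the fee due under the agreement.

$98,998.00

Partner: 41.8 × $790 = $33,022.00
Senior associate: 19.0 × $465 = $8,835.00
Junior associate: 106.0 × $315 = $33,390.00
Paralegal: 68.8 × $205 = $14,104.00
Legal assistant: 72.7 × $110 = $7,997.00
Subtotal: $33,022.00 + $8,835.00 + $33,390.00 + $14,104.00 + $7,997.00 = $97,348.00
Travel: 30.0 × ($110 ÷ 2) = 30.0 × $55.00 = $1,650.00
Total: $97,348.00 + $1,650.00 = $98,998.00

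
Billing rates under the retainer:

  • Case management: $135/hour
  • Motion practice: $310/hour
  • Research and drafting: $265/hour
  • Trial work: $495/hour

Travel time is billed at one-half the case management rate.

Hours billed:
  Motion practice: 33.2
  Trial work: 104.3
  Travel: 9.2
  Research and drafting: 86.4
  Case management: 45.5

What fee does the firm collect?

Case management: 45.5 × $135 = $6,142.50
Motion practice: 33.2 × $310 = $10,292.00
Research and drafting: 86.4 × $265 = $22,896.00
Trial work: 104.3 × $495 = $51,628.50
Subtotal: $6,142.50 + $10,292.00 + $22,896.00 + $51,628.50 = $90,959.00
Travel: 9.2 × ($135 ÷ 2) = 9.2 × $67.50 = $621.00
Total: $90,959.00 + $621.00 = $91,580.00

$91,580.00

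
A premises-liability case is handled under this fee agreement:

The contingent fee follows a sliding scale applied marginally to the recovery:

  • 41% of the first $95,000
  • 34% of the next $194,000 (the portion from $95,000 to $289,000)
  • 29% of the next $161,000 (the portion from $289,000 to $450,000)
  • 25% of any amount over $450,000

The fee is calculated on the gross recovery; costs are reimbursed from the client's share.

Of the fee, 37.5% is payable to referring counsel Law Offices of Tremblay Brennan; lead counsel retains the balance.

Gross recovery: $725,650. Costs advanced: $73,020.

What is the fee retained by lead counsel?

$137,820.31

Fee base is the gross recovery, $725,650; costs are reimbursed separately.
First $95,000 at 41% = $38,950.00
Next $194,000 at 34% = $65,960.00
Next $161,000 at 29% = $46,690.00
Remaining $275,650 at 25% = $68,912.50
Fee: $38,950.00 + $65,960.00 + $46,690.00 + $68,912.50 = $220,512.50
Referral share: 37.5% of $220,512.50 = $82,692.19; lead counsel retains $220,512.50 − $82,692.19 = $137,820.31.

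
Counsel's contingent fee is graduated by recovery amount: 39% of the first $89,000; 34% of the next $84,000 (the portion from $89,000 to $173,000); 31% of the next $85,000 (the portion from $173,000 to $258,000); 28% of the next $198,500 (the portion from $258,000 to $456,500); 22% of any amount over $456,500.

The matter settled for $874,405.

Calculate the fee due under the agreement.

$237,139.10

First $89,000 at 39% = $34,710.00
Next $84,000 at 34% = $28,560.00
Next $85,000 at 31% = $26,350.00
Next $198,500 at 28% = $55,580.00
Remaining $417,905 at 22% = $91,939.10
Fee: $34,710.00 + $28,560.00 + $26,350.00 + $55,580.00 + $91,939.10 = $237,139.10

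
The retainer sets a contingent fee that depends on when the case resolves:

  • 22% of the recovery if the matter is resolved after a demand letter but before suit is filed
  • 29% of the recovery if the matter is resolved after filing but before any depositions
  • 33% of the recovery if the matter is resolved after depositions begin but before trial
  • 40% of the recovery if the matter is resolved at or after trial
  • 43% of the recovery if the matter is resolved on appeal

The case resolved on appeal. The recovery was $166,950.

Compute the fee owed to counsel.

The matter resolved on appeal, so the 43% rate applies.
$166,950 × 43% = $71,788.50

$71,788.50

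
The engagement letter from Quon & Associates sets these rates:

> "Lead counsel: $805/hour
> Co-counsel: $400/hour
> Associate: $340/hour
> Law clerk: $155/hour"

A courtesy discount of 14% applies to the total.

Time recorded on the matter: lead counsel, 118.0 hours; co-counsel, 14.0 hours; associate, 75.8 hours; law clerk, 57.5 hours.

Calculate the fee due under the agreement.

Lead counsel: 118.0 × $805 = $94,990.00
Co-counsel: 14.0 × $400 = $5,600.00
Associate: 75.8 × $340 = $25,772.00
Law clerk: 57.5 × $155 = $8,912.50
Subtotal: $135,274.50
Less 14% discount: −$18,938.43
Total: $135,274.50 − $18,938.43 = $116,336.07

$116,336.07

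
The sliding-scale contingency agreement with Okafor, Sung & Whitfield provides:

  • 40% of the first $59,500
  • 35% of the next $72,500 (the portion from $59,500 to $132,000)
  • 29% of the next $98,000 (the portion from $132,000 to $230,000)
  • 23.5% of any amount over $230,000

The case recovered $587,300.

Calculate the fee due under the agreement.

$161,560.50

First $59,500 at 40% = $23,800.00
Next $72,500 at 35% = $25,375.00
Next $98,000 at 29% = $28,420.00
Remaining $357,300 at 23.5% = $83,965.50
Fee: $23,800.00 + $25,375.00 + $28,420.00 + $83,965.50 = $161,560.50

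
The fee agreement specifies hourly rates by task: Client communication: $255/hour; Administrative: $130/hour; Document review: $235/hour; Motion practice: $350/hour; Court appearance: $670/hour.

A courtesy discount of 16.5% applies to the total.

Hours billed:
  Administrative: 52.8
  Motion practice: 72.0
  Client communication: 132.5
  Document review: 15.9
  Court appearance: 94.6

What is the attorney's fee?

$111,029.95

Client communication: 132.5 × $255 = $33,787.50
Administrative: 52.8 × $130 = $6,864.00
Document review: 15.9 × $235 = $3,736.50
Motion practice: 72.0 × $350 = $25,200.00
Court appearance: 94.6 × $670 = $63,382.00
Subtotal: $132,970.00
Less 16.5% discount: −$21,940.05
Total: $132,970.00 − $21,940.05 = $111,029.95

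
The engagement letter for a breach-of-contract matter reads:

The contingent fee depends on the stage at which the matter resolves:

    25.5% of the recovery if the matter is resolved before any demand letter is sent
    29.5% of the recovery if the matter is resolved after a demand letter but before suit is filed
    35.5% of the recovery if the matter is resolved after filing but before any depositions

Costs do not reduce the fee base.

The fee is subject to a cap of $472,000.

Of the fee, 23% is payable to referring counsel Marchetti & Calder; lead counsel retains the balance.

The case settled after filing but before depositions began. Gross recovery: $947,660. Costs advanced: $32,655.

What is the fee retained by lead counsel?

Fee base is the gross recovery, $947,660; costs are reimbursed separately.
The matter settled after filing but before depositions began, so the 35.5% rate applies.
$947,660 × 35.5% = $336,419.30
$336,419.30 is under the $472,000 cap.
Referral share: 23% of $336,419.30 = $77,376.44; lead counsel retains $336,419.30 − $77,376.44 = $259,042.86.

$259,042.86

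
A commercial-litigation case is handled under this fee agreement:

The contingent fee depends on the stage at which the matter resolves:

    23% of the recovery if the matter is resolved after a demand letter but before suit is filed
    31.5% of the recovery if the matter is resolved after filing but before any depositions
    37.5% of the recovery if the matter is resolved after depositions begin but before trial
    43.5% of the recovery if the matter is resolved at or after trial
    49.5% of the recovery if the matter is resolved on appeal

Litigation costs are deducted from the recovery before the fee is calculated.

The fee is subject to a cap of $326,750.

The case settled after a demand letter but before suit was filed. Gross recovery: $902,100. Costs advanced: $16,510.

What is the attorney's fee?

$203,685.70

Fee base (net of costs): $902,100 − $16,510 = $885,590
The matter settled after a demand letter but before suit was filed, so the 23% rate applies.
$885,590 × 23% = $203,685.70
$203,685.70 is under the $326,750 cap.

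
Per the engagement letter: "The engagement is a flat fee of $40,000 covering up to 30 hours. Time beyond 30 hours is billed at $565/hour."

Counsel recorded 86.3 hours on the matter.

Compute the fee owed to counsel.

Flat fee: $40,000.00
Excess hours: 86.3 − 30 = 56.3
Overrun: 56.3 × $565 = $31,809.50
Total: $40,000.00 + $31,809.50 = $71,809.50

$71,809.50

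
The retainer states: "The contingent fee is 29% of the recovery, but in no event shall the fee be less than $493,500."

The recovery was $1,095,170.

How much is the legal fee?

29% of $1,095,170 = $317,599.30
That is below the $493,500 minimum, so the minimum applies.

$493,500.00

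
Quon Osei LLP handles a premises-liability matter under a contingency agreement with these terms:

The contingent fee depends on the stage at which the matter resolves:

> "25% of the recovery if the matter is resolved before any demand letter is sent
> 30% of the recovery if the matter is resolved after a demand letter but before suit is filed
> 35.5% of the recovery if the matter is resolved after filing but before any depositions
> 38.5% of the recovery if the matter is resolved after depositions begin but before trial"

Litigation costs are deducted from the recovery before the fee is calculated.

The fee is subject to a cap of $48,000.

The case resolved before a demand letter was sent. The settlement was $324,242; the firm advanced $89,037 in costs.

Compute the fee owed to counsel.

Fee base (net of costs): $324,242 − $89,037 = $235,205
The matter resolved before a demand letter was sent, so the 25% rate applies.
$235,205 × 25% = $58,801.25
$58,801.25 exceeds the $48,000 cap, so the fee is capped at $48,000.00.

$48,000.00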